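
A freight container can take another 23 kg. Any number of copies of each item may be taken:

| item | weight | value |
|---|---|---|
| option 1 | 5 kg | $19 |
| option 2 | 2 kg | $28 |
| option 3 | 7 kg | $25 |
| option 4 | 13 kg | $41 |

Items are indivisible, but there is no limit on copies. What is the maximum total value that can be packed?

$308

Best value-per-unit is option 2 at 28/2, and filling with it alone uses weight 11×2=22. No mix of the others beats 11×28 = 308.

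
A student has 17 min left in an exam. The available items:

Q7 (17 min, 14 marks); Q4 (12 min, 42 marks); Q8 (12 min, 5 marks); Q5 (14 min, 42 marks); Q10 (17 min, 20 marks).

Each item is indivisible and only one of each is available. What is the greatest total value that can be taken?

42 marks

Check high-value combinations within 17 min:
- Q4: time 12, value 42
- Q5: time 14, value 42
- Q10: time 17, value 20
Best: 42 marks.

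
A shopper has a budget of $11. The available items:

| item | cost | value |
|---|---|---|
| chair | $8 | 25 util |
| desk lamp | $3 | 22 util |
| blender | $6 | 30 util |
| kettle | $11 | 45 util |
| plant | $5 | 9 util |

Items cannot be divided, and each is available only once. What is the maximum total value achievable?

52 util

Check high-value combinations within $11:
- desk lamp+blender: cost 3+6=9, value 22+30=52
- chair+desk lamp: cost 8+3=11, value 25+22=47
- kettle: cost 11, value 45
- blender+plant: cost 6+5=11, value 30+9=39
- desk lamp+plant: cost 3+5=8, value 22+9=31
Best: 52 util.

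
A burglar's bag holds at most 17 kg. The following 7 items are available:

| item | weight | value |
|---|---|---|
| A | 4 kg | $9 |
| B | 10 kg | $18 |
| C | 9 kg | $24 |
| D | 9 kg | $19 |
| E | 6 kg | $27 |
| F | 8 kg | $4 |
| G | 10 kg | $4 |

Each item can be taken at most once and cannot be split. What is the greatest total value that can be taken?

This is a 0/1 knapsack; check combinations near the capacity.
- C+E: weight 9+6=15, value 24+27=51
- D+E: weight 9+6=15, value 19+27=46
- B+E: weight 10+6=16, value 18+27=45
- A+E: weight 4+6=10, value 9+27=36
Best: $51.

$51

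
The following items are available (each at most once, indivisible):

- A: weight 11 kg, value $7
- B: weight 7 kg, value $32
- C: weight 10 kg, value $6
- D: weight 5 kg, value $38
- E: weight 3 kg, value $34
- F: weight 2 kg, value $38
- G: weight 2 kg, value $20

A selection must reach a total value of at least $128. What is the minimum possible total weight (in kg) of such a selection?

Subsets with value ≥ 128, sorted by total weight:
- D+E+F+G: weight 12, value 130
- B+D+F+G: weight 16, value 128
- B+D+E+F: weight 17, value 142
- B+D+E+F+G: weight 19, value 162
Minimum weight: 12 kg.

12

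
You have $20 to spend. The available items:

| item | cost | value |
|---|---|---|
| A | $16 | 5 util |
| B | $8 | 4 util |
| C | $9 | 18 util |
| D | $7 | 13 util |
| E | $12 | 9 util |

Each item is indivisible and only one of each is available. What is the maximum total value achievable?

Check high-value combinations within $20:
- C+D: cost 9+7=16, value 18+13=31
- B+C: cost 8+9=17, value 4+18=22
- D+E: cost 7+12=19, value 13+9=22
Best: 31 util.

31 util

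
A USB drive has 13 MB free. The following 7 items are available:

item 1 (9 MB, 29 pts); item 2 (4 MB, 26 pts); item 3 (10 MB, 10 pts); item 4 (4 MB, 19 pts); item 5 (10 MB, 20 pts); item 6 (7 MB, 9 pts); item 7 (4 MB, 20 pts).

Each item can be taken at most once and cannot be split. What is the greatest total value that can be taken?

This is a 0/1 knapsack; check combinations near the capacity.
- item 2+item 4+item 7: size 4+4+4=12, value 26+19+20=65
- item 1+item 2: size 9+4=13, value 29+26=55
- item 1+item 7: size 9+4=13, value 29+20=49
Best: 65 pts.

65 pts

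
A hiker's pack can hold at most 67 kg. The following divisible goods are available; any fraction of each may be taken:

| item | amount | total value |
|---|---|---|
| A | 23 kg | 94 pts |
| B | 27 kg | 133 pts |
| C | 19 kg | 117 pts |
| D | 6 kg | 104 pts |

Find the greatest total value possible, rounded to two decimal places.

Take in order of value per unit:
- D (104/6 per unit): all 6 → value 104, running total 104.00
- C (117/19 per unit): all 19 → value 117, running total 221.00
- B (133/27 per unit): all 27 → value 133, running total 354.00
- A (94/23 per unit): 15 of 23 → value 15×94/23 = 61.3043, running total 415.30
Total 415.30.

415.30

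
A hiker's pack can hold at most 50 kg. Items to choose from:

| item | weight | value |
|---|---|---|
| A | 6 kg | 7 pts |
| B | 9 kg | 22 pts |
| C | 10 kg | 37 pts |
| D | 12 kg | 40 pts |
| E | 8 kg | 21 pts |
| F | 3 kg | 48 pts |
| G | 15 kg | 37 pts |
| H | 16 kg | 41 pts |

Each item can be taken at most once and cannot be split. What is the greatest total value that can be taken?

Check high-value combinations within 50 kg:
- B+C+D+F+H: weight 9+10+12+3+16=50, value 22+37+40+48+41=188
- C+D+E+F+H: weight 10+12+8+3+16=49, value 37+40+21+48+41=187
- B+C+D+F+G: weight 9+10+12+3+15=49, value 22+37+40+48+37=184
- C+D+E+F+G: weight 10+12+8+3+15=48, value 37+40+21+48+37=183
Best: 188 pts.

188 pts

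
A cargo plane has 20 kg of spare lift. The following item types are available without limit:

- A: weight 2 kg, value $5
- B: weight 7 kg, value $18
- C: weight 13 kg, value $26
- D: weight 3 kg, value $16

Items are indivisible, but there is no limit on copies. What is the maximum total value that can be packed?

Best value-per-unit is D at 16/3; filling with it alone gives 6×16 = 96.
Optimal mix: 1×A + 6×D → weight 20, value 101.

$101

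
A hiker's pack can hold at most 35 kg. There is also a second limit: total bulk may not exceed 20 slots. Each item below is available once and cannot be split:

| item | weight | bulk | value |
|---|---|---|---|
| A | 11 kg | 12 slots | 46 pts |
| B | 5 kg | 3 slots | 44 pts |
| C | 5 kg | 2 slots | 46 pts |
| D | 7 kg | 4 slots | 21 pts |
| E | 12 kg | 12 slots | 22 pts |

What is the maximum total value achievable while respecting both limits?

Feasible sets respecting both limits:
- A+B+C: weight 21, bulk 17, value 136
- A+C+D: weight 23, bulk 18, value 113
- B+C+E: weight 22, bulk 17, value 112
- A+B+D: weight 23, bulk 19, value 111
Best: 136 pts.

136 pts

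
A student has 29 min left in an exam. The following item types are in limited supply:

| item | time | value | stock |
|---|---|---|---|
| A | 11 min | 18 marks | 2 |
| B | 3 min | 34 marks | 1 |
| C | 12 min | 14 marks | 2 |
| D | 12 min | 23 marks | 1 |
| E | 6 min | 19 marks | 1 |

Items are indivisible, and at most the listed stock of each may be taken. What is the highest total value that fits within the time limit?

76 marks

Best selections within time 29 and stock limits:
- 1×B + 1×D + 1×E: time 21, value 76
- 1×A + 1×B + 1×D: time 26, value 75
- 1×A + 1×B + 1×E: time 20, value 71
Best: 76 marks.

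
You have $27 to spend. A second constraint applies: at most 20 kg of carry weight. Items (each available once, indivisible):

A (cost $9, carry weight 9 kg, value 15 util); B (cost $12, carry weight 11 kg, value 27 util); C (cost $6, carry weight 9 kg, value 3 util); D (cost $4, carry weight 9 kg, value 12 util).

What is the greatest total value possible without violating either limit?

42 util

Feasible sets respecting both limits:
- A+B: cost 21, carry weight 20, value 42
- B+D: cost 16, carry weight 20, value 39
- B+C: cost 18, carry weight 20, value 30
- B: cost 12, carry weight 11, value 27
Best: 42 util.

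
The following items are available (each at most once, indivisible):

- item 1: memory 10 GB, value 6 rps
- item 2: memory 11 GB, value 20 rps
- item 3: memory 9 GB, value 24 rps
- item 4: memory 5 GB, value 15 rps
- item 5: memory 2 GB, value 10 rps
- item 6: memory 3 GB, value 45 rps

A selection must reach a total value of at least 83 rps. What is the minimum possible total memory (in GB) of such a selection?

Subsets with value ≥ 83, sorted by total memory:
- item 3+item 4+item 6: memory 17, value 84
- item 3+item 4+item 5+item 6: memory 19, value 94
- item 2+item 4+item 5+item 6: memory 21, value 90
- item 2+item 3+item 6: memory 23, value 89
Minimum memory: 17 GB.

17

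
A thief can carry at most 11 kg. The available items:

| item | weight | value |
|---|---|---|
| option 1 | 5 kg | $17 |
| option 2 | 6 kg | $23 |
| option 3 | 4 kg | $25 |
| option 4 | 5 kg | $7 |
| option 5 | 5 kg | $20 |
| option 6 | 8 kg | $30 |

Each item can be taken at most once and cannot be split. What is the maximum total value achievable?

This is a 0/1 knapsack; check combinations near the capacity.
- option 2+option 3: weight 6+4=10, value 23+25=48
- option 3+option 5: weight 4+5=9, value 25+20=45
- option 2+option 5: weight 6+5=11, value 23+20=43
- option 1+option 3: weight 5+4=9, value 17+25=42
Best: $48.

$48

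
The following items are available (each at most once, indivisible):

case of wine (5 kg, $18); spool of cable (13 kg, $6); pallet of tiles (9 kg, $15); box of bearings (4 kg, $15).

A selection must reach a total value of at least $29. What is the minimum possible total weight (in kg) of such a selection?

9

Subsets with value ≥ 29, sorted by total weight:
- case of wine+box of bearings: weight 9, value 33
- pallet of tiles+box of bearings: weight 13, value 30
Minimum weight: 9 kg.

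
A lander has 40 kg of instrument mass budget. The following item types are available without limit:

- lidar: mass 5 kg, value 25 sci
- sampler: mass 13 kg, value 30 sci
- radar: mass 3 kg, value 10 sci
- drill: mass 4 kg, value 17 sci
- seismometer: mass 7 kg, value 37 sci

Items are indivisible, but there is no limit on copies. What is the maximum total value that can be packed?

210 sci

Best value-per-unit is seismometer at 37/7; filling with it alone gives 5×37 = 185.
Optimal mix: 1×lidar + 5×seismometer → mass 40, value 210.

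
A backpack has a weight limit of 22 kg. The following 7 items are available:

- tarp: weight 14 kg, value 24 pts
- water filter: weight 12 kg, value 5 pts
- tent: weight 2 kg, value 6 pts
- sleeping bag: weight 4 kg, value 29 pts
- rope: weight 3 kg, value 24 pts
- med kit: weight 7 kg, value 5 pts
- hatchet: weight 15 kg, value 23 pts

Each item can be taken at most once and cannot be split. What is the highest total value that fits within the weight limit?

77 pts

Check high-value combinations within 22 kg:
- tarp+sleeping bag+rope: weight 14+4+3=21, value 24+29+24=77
- sleeping bag+rope+hatchet: weight 4+3+15=22, value 29+24+23=76
- tent+sleeping bag+rope+med kit: weight 2+4+3+7=16, value 6+29+24+5=64
Best: 77 pts.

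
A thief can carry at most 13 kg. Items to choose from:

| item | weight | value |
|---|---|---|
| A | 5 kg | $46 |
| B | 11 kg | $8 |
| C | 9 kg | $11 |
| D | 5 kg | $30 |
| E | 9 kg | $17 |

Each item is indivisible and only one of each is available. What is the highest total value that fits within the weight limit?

$76

Check high-value combinations within 13 kg:
- A+D: weight 5+5=10, value 46+30=76
- A: weight 5, value 46
- D: weight 5, value 30
Best: $76.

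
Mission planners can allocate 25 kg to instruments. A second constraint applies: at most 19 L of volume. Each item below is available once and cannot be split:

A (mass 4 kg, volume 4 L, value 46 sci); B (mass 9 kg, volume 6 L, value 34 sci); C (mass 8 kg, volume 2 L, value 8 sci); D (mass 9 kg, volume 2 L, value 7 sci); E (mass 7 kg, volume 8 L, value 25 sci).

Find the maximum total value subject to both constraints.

105 sci

Feasible sets respecting both limits:
- A+B+E: mass 20, volume 18, value 105
- A+B+C: mass 21, volume 12, value 88
- A+B+D: mass 22, volume 12, value 87
Best: 105 sci.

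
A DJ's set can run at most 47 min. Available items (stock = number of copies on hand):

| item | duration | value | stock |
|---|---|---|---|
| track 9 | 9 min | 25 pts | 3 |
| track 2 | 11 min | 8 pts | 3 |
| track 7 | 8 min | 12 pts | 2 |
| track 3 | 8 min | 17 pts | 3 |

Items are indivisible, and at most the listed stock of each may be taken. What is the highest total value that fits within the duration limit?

Top feasible selections:
- 3×track 9 + 2×track 3: duration 43, value 109
- 3×track 9 + 1×track 7 + 1×track 3: duration 43, value 104
- 2×track 9 + 3×track 3: duration 42, value 101
- 3×track 9 + 1×track 2 + 1×track 3: duration 46, value 100
Best: 109 pts.

109 pts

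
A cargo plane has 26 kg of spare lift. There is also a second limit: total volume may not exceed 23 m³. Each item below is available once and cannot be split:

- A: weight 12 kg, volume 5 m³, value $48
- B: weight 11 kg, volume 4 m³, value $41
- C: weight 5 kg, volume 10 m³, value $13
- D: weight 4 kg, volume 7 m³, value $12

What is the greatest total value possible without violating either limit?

$89

Feasible sets respecting both limits:
- A+B: weight 23, volume 9, value 89
- A+C+D: weight 21, volume 22, value 73
- B+C+D: weight 20, volume 21, value 66
- A+C: weight 17, volume 15, value 61
Best: $89.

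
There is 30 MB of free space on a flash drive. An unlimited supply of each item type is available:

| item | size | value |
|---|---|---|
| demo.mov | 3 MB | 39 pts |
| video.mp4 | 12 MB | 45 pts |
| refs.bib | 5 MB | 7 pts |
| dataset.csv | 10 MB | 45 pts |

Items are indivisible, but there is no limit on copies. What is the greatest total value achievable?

Best value-per-unit is demo.mov at 39/3, and filling with it alone uses size 10×3=30. No mix of the others beats 10×39 = 390.

390 pts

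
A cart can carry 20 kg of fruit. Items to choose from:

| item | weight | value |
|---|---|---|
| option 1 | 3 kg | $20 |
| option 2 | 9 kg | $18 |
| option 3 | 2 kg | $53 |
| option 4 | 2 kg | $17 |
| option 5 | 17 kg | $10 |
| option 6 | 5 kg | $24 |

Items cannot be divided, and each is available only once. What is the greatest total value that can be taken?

$115

This is a 0/1 knapsack; check combinations near the capacity.
- option 1+option 2+option 3+option 6: weight 3+9+2+5=19, value 20+18+53+24=115
- option 1+option 3+option 4+option 6: weight 3+2+2+5=12, value 20+53+17+24=114
- option 2+option 3+option 4+option 6: weight 9+2+2+5=18, value 18+53+17+24=112
- option 1+option 2+option 3+option 4: weight 3+9+2+2=16, value 20+18+53+17=108
Best: $115.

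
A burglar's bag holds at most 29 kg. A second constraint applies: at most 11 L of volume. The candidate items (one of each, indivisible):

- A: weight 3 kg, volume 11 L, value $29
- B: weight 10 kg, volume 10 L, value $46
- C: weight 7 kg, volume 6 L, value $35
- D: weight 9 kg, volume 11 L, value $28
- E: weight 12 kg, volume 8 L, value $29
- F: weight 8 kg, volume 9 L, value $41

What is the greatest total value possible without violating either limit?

$46

Feasible sets respecting both limits:
- B: weight 10, volume 10, value 46
- F: weight 8, volume 9, value 41
- C: weight 7, volume 6, value 35
- A: weight 3, volume 11, value 29
Best: $46.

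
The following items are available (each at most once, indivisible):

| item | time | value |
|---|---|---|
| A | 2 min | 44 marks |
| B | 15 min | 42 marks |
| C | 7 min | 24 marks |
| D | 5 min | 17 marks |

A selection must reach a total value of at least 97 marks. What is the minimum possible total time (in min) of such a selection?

Subsets with value ≥ 97, sorted by total time:
- A+B+D: time 22, value 103
- A+B+C: time 24, value 110
- A+B+C+D: time 29, value 127
Minimum time: 22 min.

22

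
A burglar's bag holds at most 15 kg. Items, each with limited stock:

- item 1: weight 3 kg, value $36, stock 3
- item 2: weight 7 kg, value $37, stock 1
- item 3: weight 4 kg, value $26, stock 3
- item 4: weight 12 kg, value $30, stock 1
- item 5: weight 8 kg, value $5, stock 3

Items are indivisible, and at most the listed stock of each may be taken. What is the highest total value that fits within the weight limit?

Best selections within weight 15 and stock limits:
- 3×item 1 + 1×item 3: weight 13, value 134
- 2×item 1 + 2×item 3: weight 14, value 124
- 1×item 1 + 3×item 3: weight 15, value 114
- 2×item 1 + 1×item 2: weight 13, value 109
Best: $134.

$134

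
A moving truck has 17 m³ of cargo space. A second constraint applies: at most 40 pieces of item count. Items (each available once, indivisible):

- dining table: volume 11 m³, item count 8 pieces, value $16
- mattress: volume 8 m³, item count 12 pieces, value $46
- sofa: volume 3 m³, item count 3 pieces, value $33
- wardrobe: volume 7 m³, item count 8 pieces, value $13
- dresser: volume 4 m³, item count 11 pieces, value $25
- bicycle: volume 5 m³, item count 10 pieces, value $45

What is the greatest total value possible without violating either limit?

$124

Feasible sets respecting both limits:
- mattress+sofa+bicycle: volume 16, item count 25, value 124
- mattress+dresser+bicycle: volume 17, item count 33, value 116
- mattress+sofa+dresser: volume 15, item count 26, value 104
- sofa+dresser+bicycle: volume 12, item count 24, value 103
Best: $124.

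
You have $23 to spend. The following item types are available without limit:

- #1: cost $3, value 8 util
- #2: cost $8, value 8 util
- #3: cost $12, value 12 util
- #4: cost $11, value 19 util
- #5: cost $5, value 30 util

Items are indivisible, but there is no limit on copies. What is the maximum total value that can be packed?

Best value-per-unit is #5 at 30/5; filling with it alone gives 4×30 = 120.
Optimal mix: 1×#1 + 4×#5 → cost 23, value 128.

128 util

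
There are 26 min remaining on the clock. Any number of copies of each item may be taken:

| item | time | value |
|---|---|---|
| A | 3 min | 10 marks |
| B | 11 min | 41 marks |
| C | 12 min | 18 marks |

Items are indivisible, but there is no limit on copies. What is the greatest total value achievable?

92 marks

Best value-per-unit is B at 41/11; filling with it alone gives 2×41 = 82.
Optimal mix: 1×A + 2×B → time 25, value 92.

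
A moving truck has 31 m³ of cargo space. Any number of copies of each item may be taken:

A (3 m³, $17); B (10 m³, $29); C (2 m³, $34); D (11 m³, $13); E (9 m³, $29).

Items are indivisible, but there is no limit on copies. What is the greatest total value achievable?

Best value-per-unit is C at 34/2, and filling with it alone uses volume 15×2=30. No mix of the others beats 15×34 = 510.

$510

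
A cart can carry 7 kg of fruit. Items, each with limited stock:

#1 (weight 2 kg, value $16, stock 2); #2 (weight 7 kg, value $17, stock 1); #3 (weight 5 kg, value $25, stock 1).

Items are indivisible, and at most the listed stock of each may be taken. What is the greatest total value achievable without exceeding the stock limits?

$41

Top feasible selections:
- 1×#1 + 1×#3: weight 7, value 41
- 2×#1: weight 4, value 32
- 1×#3: weight 5, value 25
Best: $41.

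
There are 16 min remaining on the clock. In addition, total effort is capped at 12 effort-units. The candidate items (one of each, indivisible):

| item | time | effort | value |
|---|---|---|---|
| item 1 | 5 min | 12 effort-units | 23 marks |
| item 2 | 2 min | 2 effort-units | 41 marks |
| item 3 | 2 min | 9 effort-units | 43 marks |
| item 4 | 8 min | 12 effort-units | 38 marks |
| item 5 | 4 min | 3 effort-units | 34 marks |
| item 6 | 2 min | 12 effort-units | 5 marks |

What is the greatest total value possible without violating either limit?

84 marks

Feasible sets respecting both limits:
- item 2+item 3: time 4, effort 11, value 84
- item 3+item 5: time 6, effort 12, value 77
- item 2+item 5: time 6, effort 5, value 75
Best: 84 marks.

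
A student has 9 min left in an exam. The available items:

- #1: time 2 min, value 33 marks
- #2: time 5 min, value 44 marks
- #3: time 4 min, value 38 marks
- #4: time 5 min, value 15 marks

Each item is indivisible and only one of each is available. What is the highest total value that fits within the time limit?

Check high-value combinations within 9 min:
- #2+#3: time 5+4=9, value 44+38=82
- #1+#2: time 2+5=7, value 33+44=77
- #1+#3: time 2+4=6, value 33+38=71
- #3+#4: time 4+5=9, value 38+15=53
Best: 82 marks.

82 marks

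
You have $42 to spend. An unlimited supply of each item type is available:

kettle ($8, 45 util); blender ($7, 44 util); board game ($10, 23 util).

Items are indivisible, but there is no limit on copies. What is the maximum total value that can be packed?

264 util

Best value-per-unit is blender at 44/7, and filling with it alone uses cost 6×7=42. No mix of the others beats 6×44 = 264.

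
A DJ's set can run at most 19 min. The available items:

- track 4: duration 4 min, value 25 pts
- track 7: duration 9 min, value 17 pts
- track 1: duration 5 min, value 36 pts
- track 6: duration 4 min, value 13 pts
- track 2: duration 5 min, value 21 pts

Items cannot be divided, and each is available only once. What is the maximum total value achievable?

95 pts

Check high-value combinations within 19 min:
- track 4+track 1+track 6+track 2: duration 4+5+4+5=18, value 25+36+13+21=95
- track 4+track 1+track 2: duration 4+5+5=14, value 25+36+21=82
- track 4+track 7+track 1: duration 4+9+5=18, value 25+17+36=78
- track 4+track 1+track 6: duration 4+5+4=13, value 25+36+13=74
- track 7+track 1+track 2: duration 9+5+5=19, value 17+36+21=74
Best: 95 pts.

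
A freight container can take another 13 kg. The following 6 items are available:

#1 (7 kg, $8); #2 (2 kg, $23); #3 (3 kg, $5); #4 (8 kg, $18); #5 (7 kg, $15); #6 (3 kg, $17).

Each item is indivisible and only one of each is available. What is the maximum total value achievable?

Check high-value combinations within 13 kg:
- #2+#4+#6: weight 2+8+3=13, value 23+18+17=58
- #2+#5+#6: weight 2+7+3=12, value 23+15+17=55
- #1+#2+#6: weight 7+2+3=12, value 8+23+17=48
- #2+#3+#4: weight 2+3+8=13, value 23+5+18=46
Best: $58.

$58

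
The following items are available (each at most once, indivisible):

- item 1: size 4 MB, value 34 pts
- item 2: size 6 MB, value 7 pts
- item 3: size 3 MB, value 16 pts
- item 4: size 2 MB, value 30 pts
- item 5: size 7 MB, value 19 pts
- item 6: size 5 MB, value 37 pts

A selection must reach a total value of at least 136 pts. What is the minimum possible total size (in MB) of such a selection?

21

Subsets with value ≥ 136, sorted by total size:
- item 1+item 3+item 4+item 5+item 6: size 21, value 136
- item 1+item 2+item 3+item 4+item 5+item 6: size 27, value 143
Minimum size: 21 MB.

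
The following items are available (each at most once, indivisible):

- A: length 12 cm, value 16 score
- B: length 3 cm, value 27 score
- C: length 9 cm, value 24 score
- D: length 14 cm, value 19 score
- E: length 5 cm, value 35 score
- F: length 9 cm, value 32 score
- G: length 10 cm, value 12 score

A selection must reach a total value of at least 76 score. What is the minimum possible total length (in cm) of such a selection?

17

Subsets with value ≥ 76, sorted by total length:
- B+E+F: length 17, value 94
- B+C+E: length 17, value 86
Minimum length: 17 cm.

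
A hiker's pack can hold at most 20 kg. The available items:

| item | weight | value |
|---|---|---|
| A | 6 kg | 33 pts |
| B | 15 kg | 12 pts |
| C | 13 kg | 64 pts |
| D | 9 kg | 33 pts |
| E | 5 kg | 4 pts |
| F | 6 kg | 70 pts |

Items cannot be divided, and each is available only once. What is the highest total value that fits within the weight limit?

134 pts

Check high-value combinations within 20 kg:
- C+F: weight 13+6=19, value 64+70=134
- A+E+F: weight 6+5+6=17, value 33+4+70=107
- D+E+F: weight 9+5+6=20, value 33+4+70=107
Best: 134 pts.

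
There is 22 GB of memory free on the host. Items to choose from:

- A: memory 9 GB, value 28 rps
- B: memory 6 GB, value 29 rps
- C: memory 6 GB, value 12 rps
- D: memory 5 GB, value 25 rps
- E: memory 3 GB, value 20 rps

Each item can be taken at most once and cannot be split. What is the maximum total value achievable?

Check high-value combinations within 22 GB:
- B+C+D+E: memory 6+6+5+3=20, value 29+12+25+20=86
- A+B+D: memory 9+6+5=20, value 28+29+25=82
- A+B+E: memory 9+6+3=18, value 28+29+20=77
- B+D+E: memory 6+5+3=14, value 29+25+20=74
Best: 86 rps.

86 rps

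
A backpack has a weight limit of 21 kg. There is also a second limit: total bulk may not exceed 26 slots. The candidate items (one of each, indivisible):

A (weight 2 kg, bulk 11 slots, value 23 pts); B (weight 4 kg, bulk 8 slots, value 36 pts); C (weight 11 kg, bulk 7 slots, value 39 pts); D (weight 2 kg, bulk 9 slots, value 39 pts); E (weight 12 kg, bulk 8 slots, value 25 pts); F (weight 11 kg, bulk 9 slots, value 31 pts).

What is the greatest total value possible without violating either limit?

114 pts

Feasible sets respecting both limits:
- B+C+D: weight 17, bulk 24, value 114
- B+D+F: weight 17, bulk 26, value 106
- B+D+E: weight 18, bulk 25, value 100
Best: 114 pts.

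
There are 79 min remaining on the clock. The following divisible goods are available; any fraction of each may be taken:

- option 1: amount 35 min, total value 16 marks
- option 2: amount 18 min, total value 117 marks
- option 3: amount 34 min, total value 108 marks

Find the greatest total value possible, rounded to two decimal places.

237.34

Take in order of value per unit:
- option 2 (117/18 per unit): all 18 → value 117, running total 117.00
- option 3 (108/34 per unit): all 34 → value 108, running total 225.00
- option 1 (16/35 per unit): 27 of 35 → value 27×16/35 = 12.3429, running total 237.34
Total 237.34.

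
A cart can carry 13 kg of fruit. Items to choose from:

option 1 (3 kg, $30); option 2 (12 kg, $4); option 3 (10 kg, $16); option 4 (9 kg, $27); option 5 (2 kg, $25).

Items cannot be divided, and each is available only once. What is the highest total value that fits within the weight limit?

$57

This is a 0/1 knapsack; check combinations near the capacity.
- option 1+option 4: weight 3+9=12, value 30+27=57
- option 1+option 5: weight 3+2=5, value 30+25=55
- option 4+option 5: weight 9+2=11, value 27+25=52
Best: $57.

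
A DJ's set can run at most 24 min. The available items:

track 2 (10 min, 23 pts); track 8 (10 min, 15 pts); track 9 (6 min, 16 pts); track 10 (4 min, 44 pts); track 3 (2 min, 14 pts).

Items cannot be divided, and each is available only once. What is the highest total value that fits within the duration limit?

97 pts

Check high-value combinations within 24 min:
- track 2+track 9+track 10+track 3: duration 10+6+4+2=22, value 23+16+44+14=97
- track 8+track 9+track 10+track 3: duration 10+6+4+2=22, value 15+16+44+14=89
- track 2+track 9+track 10: duration 10+6+4=20, value 23+16+44=83
- track 2+track 8+track 10: duration 10+10+4=24, value 23+15+44=82
Best: 97 pts.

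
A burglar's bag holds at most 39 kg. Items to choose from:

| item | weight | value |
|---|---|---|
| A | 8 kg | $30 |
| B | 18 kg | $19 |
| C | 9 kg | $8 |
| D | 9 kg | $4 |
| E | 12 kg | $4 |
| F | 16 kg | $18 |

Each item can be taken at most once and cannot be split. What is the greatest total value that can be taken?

$57

This is a 0/1 knapsack; check combinations near the capacity.
- A+B+C: weight 8+18+9=35, value 30+19+8=57
- A+C+F: weight 8+9+16=33, value 30+8+18=56
- A+B+D: weight 8+18+9=35, value 30+19+4=53
Best: $57.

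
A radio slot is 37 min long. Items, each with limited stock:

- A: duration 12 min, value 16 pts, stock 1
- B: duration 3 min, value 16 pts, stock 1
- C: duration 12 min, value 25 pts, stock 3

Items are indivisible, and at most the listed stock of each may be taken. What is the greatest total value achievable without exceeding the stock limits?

Top feasible selections:
- 3×C: duration 36, value 75
- 1×B + 2×C: duration 27, value 66
- 1×A + 2×C: duration 36, value 66
Best: 75 pts.

75 pts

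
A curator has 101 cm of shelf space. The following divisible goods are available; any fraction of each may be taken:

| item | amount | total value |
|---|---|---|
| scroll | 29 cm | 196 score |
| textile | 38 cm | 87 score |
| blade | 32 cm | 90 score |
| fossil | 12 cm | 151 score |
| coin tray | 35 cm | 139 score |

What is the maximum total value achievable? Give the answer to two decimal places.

Take in order of value per unit:
- fossil (151/12 per unit): all 12 → value 151, running total 151.00
- scroll (196/29 per unit): all 29 → value 196, running total 347.00
- coin tray (139/35 per unit): all 35 → value 139, running total 486.00
- blade (90/32 per unit): 25 of 32 → value 25×90/32 = 70.3125, running total 556.31
Total 556.31.

556.31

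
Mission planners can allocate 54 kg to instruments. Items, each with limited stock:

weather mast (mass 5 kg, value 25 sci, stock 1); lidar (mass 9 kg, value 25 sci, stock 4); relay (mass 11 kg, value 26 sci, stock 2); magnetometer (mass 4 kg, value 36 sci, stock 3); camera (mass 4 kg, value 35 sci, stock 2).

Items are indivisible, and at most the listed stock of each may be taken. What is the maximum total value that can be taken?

Best selections within mass 54 and stock limits:
- 1×weather mast + 2×lidar + 1×relay + 3×magnetometer + 2×camera: mass 54, value 279
- 1×weather mast + 3×lidar + 3×magnetometer + 2×camera: mass 52, value 278
- 1×weather mast + 2×relay + 3×magnetometer + 2×camera: mass 47, value 255
Best: 279 sci.

279 sci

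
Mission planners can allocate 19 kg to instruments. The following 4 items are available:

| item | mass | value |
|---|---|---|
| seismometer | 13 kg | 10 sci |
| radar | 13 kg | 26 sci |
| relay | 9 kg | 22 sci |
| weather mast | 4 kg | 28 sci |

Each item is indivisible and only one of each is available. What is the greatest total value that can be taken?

54 sci

Check high-value combinations within 19 kg:
- radar+weather mast: mass 13+4=17, value 26+28=54
- relay+weather mast: mass 9+4=13, value 22+28=50
- seismometer+weather mast: mass 13+4=17, value 10+28=38
- weather mast: mass 4, value 28
Best: 54 sci.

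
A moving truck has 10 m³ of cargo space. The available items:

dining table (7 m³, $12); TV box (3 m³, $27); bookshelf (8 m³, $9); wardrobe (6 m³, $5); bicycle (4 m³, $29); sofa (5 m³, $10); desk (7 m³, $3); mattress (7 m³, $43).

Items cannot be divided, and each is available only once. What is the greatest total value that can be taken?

$70

Check high-value combinations within 10 m³:
- TV box+mattress: volume 3+7=10, value 27+43=70
- TV box+bicycle: volume 3+4=7, value 27+29=56
- mattress: volume 7, value 43
- bicycle+sofa: volume 4+5=9, value 29+10=39
Best: $70.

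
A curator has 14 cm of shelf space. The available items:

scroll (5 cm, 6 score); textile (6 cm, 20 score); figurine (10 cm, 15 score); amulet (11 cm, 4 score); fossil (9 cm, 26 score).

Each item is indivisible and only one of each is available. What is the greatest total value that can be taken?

32 score

Check high-value combinations within 14 cm:
- scroll+fossil: length 5+9=14, value 6+26=32
- fossil: length 9, value 26
- scroll+textile: length 5+6=11, value 6+20=26
- textile: length 6, value 20
- figurine: length 10, value 15
Best: 32 score.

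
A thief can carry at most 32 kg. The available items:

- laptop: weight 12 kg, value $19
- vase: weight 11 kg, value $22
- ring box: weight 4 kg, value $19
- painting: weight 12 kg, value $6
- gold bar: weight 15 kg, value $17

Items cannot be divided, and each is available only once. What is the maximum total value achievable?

This is a 0/1 knapsack; check combinations near the capacity.
- laptop+vase+ring box: weight 12+11+4=27, value 19+22+19=60
- vase+ring box+gold bar: weight 11+4+15=30, value 22+19+17=58
- laptop+ring box+gold bar: weight 12+4+15=31, value 19+19+17=55
Best: $60.

$60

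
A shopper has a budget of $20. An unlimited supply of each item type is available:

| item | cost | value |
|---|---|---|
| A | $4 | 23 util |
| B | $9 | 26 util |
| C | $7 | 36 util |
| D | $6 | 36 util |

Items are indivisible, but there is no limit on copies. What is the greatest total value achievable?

Best value-per-unit is D at 36/6; filling with it alone gives 3×36 = 108.
Optimal mix: 2×A + 2×D → cost 20, value 118.

118 util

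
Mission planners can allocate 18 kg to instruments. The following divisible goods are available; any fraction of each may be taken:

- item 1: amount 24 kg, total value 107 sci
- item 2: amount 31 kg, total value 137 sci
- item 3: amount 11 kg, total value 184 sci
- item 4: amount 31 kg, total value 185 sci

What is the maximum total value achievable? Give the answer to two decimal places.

225.77

Take in order of value per unit:
- item 3 (184/11 per unit): all 11 → value 184, running total 184.00
- item 4 (185/31 per unit): 7 of 31 → value 7×185/31 = 41.7742, running total 225.77
Total 225.77.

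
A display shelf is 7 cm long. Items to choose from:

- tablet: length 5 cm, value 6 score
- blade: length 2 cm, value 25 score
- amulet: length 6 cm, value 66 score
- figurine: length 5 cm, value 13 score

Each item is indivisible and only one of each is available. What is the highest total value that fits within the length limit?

Check high-value combinations within 7 cm:
- amulet: length 6, value 66
- blade+figurine: length 2+5=7, value 25+13=38
- tablet+blade: length 5+2=7, value 6+25=31
- blade: length 2, value 25
Best: 66 score.

66 score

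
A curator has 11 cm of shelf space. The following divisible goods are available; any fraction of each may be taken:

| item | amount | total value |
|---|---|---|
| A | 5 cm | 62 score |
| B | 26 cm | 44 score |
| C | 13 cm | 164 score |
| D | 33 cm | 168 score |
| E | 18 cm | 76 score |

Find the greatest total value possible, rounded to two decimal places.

138.77

Take in order of value per unit:
- C (164/13 per unit): 11 of 13 → value 11×164/13 = 138.7692, running total 138.77
Total 138.77.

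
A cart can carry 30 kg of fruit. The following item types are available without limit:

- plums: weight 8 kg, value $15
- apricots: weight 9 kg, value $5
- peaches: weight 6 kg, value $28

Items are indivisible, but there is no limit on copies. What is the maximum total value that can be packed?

Best value-per-unit is peaches at 28/6, and filling with it alone uses weight 5×6=30. No mix of the others beats 5×28 = 140.

$140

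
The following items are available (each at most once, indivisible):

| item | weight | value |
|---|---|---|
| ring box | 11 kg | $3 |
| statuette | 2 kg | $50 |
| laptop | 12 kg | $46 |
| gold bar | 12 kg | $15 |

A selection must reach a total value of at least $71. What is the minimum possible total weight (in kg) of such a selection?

14

Subsets with value ≥ 71, sorted by total weight:
- statuette+laptop: weight 14, value 96
- ring box+statuette+laptop: weight 25, value 99
Minimum weight: 14 kg.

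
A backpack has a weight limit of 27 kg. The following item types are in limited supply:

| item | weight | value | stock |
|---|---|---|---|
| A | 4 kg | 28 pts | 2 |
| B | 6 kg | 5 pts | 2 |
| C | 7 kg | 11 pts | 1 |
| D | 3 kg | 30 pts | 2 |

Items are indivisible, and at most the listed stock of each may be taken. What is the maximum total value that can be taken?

132 pts

Best selections within weight 27 and stock limits:
- 2×A + 1×B + 1×C + 2×D: weight 27, value 132
- 2×A + 1×C + 2×D: weight 21, value 127
- 2×A + 2×B + 2×D: weight 26, value 126
- 2×A + 1×B + 2×D: weight 20, value 121
Best: 132 pts.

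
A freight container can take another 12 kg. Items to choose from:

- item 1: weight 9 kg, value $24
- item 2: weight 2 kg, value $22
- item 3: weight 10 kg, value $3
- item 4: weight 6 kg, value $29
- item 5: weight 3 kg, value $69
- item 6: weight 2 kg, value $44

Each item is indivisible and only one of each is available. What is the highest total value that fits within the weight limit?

$142

Check high-value combinations within 12 kg:
- item 4+item 5+item 6: weight 6+3+2=11, value 29+69+44=142
- item 2+item 5+item 6: weight 2+3+2=7, value 22+69+44=135
- item 2+item 4+item 5: weight 2+6+3=11, value 22+29+69=120
- item 5+item 6: weight 3+2=5, value 69+44=113
- item 4+item 5: weight 6+3=9, value 29+69=98
Best: $142.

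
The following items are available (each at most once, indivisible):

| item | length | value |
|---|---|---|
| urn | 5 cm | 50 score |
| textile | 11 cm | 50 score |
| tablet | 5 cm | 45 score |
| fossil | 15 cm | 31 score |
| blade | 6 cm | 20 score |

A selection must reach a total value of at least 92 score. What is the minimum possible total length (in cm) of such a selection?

Subsets with value ≥ 92, sorted by total length:
- urn+tablet: length 10, value 95
- urn+tablet+blade: length 16, value 115
Minimum length: 10 cm.

10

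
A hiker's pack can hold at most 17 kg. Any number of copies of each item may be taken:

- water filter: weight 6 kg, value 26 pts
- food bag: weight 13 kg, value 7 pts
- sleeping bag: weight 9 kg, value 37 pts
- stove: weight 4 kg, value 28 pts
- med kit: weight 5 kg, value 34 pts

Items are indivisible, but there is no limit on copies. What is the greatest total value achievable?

118 pts

Best value-per-unit is stove at 28/4; filling with it alone gives 4×28 = 112.
Optimal mix: 3×stove + 1×med kit → weight 17, value 118.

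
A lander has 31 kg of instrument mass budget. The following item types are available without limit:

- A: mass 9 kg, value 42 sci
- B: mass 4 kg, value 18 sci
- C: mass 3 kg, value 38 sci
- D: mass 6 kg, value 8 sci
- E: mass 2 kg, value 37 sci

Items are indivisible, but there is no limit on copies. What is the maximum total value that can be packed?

Best value-per-unit is E at 37/2; filling with it alone gives 15×37 = 555.
Optimal mix: 1×C + 14×E → mass 31, value 556.

556 sci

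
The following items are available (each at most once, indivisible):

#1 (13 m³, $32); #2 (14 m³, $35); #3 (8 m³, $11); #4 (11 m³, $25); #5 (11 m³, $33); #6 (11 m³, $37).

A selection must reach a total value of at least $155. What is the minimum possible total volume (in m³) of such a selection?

Subsets with value ≥ 155, sorted by total volume:
- #1+#2+#4+#5+#6: volume 60, value 162
- #1+#2+#3+#4+#5+#6: volume 68, value 173
Minimum volume: 60 m³.

60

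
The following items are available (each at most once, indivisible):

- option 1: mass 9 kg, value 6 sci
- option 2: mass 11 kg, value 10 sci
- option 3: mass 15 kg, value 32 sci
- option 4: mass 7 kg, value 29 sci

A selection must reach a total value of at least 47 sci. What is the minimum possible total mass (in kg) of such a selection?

Subsets with value ≥ 47, sorted by total mass:
- option 3+option 4: mass 22, value 61
- option 1+option 3+option 4: mass 31, value 67
- option 2+option 3+option 4: mass 33, value 71
- option 1+option 2+option 3: mass 35, value 48
Minimum mass: 22 kg.

22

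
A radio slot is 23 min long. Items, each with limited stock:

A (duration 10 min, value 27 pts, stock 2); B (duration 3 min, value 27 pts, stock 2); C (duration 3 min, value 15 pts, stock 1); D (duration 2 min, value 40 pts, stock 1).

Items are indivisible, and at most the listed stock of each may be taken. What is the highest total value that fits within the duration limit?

136 pts

Top feasible selections:
- 1×A + 2×B + 1×C + 1×D: duration 21, value 136
- 1×A + 2×B + 1×D: duration 18, value 121
- 2×B + 1×C + 1×D: duration 11, value 109
Best: 136 pts.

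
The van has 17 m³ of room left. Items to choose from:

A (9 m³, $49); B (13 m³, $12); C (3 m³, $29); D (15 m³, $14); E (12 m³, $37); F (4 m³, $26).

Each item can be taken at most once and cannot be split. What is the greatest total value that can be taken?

Check high-value combinations within 17 m³:
- A+C+F: volume 9+3+4=16, value 49+29+26=104
- A+C: volume 9+3=12, value 49+29=78
- A+F: volume 9+4=13, value 49+26=75
Best: $104.

$104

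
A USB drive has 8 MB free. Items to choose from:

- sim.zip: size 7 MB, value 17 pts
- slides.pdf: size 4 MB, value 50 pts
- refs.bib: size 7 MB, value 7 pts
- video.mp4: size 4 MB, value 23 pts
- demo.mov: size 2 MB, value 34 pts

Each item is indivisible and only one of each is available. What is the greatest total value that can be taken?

84 pts

Check high-value combinations within 8 MB:
- slides.pdf+demo.mov: size 4+2=6, value 50+34=84
- slides.pdf+video.mp4: size 4+4=8, value 50+23=73
- video.mp4+demo.mov: size 4+2=6, value 23+34=57
Best: 84 pts.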